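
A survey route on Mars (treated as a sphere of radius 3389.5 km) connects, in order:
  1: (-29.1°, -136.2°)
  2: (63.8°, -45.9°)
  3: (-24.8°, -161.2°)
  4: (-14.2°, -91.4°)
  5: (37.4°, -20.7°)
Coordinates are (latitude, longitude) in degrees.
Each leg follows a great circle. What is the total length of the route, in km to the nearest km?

23021 km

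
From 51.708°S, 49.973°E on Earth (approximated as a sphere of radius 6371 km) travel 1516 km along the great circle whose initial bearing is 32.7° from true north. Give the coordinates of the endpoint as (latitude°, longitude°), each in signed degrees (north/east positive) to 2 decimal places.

-39.78°, 59.51°

Angular distance δ = d/R = 1516/6371 = 0.23795 rad; initial bearing θ = 0.5707 rad.
sin φ₂ = sin φ₁ cos δ + cos φ₁ sin δ cos θ = (-0.7849)(0.9718) + (0.6197)(0.2357)(0.8415) = -0.6398, so φ₂ = -39.78°.
Δλ = atan2(sin θ sin δ cos φ₁, cos δ − sin φ₁ sin φ₂) = atan2(0.0789, 0.4696) = 9.538°.
λ₂ = 49.973° + 9.538° = 59.51°.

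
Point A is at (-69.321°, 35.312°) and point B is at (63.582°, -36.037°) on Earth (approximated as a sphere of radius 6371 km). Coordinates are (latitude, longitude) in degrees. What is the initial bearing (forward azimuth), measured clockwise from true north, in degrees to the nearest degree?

Δλ = -71.349° = -1.2453 rad.
y = sin Δλ · cos φ₂ = (-0.9475)(0.4449) = -0.4216
x = cos φ₁ sin φ₂ − sin φ₁ cos φ₂ cos Δλ = (0.3531)(0.8956) − (-0.9356)(0.4449)(0.3198) = 0.4494
θ = atan2(y, x) = -43.17°; adding 360° gives 317°.

317°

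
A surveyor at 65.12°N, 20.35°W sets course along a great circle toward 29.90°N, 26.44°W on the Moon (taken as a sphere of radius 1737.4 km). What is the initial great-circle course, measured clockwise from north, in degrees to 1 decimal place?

Δλ = -6.090° = -0.1063 rad.
y = sin Δλ · cos φ₂ = (-0.1061)(0.8669) = -0.0920
x = cos φ₁ sin φ₂ − sin φ₁ cos φ₂ cos Δλ = (0.4207)(0.4985) − (0.9072)(0.8669)(0.9944) = -0.5723
θ = atan2(y, x) = -170.87°; adding 360° gives 189.1°.

189.1°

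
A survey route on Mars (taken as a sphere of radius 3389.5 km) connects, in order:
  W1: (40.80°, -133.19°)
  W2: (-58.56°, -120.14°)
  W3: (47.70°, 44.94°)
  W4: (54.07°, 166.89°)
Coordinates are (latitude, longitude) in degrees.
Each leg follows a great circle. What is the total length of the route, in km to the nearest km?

Leg W1→W2: central angle 1.7445 rad, distance 5913.0 km.
Leg W2→W3: central angle 2.8971 rad, distance 9819.7 km.
Leg W3→W4: central angle 1.1703 rad, distance 3966.6 km.
Total: 5913.0 + 9819.7 + 3966.6 ≈ 19699 km.

19699 km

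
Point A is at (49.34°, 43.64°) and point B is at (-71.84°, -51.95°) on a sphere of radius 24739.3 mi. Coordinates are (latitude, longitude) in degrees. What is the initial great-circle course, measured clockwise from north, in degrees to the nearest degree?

With φ₁ = 0.8611, φ₂ = -1.2538, Δλ = -1.6684 rad, the forward-azimuth formula gives
θ = atan2( sin Δλ cos φ₂ , cos φ₁ sin φ₂ − sin φ₁ cos φ₂ cos Δλ ) = atan2(-0.3102, -0.5961) = -152.51°.
Adding 360° brings this into [0°, 360°): 207°.

207°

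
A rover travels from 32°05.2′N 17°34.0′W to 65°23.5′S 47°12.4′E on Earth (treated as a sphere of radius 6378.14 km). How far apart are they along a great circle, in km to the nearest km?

12181 km

With latitudes φ₁ = 32.087°, φ₂ = -65.392° and longitude difference Δλ = 64.773°:
Haversine: a = sin²(Δφ/2) + cos φ₁ cos φ₂ sin²(Δλ/2) = 0.5651 + (0.8472)(0.4164)(0.2869) = 0.66630.
Central angle c = 2·arcsin(√a) = 1.90985 rad.
Distance = R·c = 6378.14 × 1.9098 ≈ 12181 km.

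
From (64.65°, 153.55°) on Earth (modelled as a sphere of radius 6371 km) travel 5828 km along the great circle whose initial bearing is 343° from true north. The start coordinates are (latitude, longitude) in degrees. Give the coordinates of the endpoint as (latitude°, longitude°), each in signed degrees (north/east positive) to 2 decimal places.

Angular distance δ = d/R = 5828/6371 = 0.91477 rad; initial bearing θ = 5.9865 rad.
sin φ₂ = sin φ₁ cos δ + cos φ₁ sin δ cos θ = (0.9037)(0.6100) + (0.4281)(0.7924)(0.9563) = 0.8757, so φ₂ = 61.13°.
Δλ = atan2(sin θ sin δ cos φ₁, cos δ − sin φ₁ sin φ₂) = atan2(-0.0992, -0.1814) = -151.328°.
λ₂ = 153.550° − 151.328° = 2.22°.

61.13°, 2.22°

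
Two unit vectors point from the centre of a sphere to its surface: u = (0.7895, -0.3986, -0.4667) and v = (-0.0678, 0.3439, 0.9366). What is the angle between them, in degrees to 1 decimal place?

128.9°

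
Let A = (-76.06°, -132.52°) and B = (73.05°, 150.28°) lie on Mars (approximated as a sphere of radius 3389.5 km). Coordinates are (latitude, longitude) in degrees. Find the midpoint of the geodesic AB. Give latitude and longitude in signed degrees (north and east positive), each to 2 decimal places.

-1.92°, -175.46°

The central angle between A and B is δ = 2.7210 rad.
With f = 0.5, the slerp weights are sin((1−f)δ)/sin δ = 2.3949 and sin(fδ)/sin δ = 2.3949.
Weighted sum of the unit vectors: (2.3949)·(-0.1628,-0.1776,-0.9705) + (2.3949)·(-0.2532,0.1445,0.9566) = (-0.9963, -0.0791, -0.0335).
Converting back: φ = atan2(z, √(x²+y²)) = -1.92°, λ = atan2(y, x) = -175.46°.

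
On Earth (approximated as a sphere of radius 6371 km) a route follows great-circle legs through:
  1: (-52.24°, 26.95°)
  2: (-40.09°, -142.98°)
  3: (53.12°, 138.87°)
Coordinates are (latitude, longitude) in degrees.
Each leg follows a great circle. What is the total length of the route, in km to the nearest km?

Leg 1→2: central angle 1.5229 rad, distance 9702.4 km.
Leg 2→3: central angle 2.0052 rad, distance 12774.9 km.
Total: 9702.4 + 12774.9 ≈ 22477 km.

22477 km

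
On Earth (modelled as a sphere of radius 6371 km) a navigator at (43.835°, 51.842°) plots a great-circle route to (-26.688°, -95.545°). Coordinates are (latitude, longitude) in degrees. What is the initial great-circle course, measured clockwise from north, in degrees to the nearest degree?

292°

Δλ = -147.387° = -2.5724 rad.
y = sin Δλ · cos φ₂ = (-0.5390)(0.8935) = -0.4815
x = cos φ₁ sin φ₂ − sin φ₁ cos φ₂ cos Δλ = (0.7213)(-0.4491) − (0.6926)(0.8935)(-0.8423) = 0.1973
θ = atan2(y, x) = -67.72°; adding 360° gives 292°.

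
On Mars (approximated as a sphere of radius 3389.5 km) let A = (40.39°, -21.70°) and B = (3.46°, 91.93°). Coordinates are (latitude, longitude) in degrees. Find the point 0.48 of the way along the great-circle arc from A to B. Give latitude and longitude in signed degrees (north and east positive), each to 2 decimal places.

The central angle between A and B is δ = 1.8397 rad.
With f = 0.48, the slerp weights are sin((1−f)δ)/sin δ = 0.8477 and sin(fδ)/sin δ = 0.8015.
Weighted sum of the unit vectors: (0.8477)·(0.7077,-0.2816,0.6480) + (0.8015)·(-0.0336,0.9976,0.0604) = (0.5730, 0.5608, 0.5977).
Converting back: φ = atan2(z, √(x²+y²)) = 36.70°, λ = atan2(y, x) = 44.39°.

36.70°, 44.39°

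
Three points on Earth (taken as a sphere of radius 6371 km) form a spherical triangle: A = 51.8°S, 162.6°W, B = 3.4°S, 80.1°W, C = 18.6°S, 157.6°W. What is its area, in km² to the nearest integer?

Side lengths (central angles): a = 1.3452, b = 0.5835, c = 1.4433 rad; semiperimeter s = 1.6860.
By l'Huilier's theorem, tan(E/4) = √[tan(s/2) tan((s−a)/2) tan((s−b)/2) tan((s−c)/2)], giving spherical excess E = 0.4790 rad.
Area = E·R² = 0.4790 × (6371)² ≈ 19443912 km².

19443912 km²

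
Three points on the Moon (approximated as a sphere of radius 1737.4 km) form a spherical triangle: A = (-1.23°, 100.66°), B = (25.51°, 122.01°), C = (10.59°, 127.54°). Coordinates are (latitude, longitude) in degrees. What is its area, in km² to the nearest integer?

Side lengths (central angles): a = 0.2760, b = 0.5103, c = 0.5896 rad; semiperimeter s = 0.6879.
By l'Huilier's theorem, tan(E/4) = √[tan(s/2) tan((s−a)/2) tan((s−b)/2) tan((s−c)/2)], giving spherical excess E = 0.0724 rad.
Area = E·R² = 0.0724 × (1737.4)² ≈ 218634 km².

218634 km²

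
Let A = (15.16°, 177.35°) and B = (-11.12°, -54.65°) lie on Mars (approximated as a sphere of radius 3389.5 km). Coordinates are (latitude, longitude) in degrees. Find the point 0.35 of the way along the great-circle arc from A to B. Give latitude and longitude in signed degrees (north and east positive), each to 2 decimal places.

9.16°, -136.68°

The central angle between A and B is δ = 2.2569 rad.
With f = 0.35, the slerp weights are sin((1−f)δ)/sin δ = 1.2855 and sin(fδ)/sin δ = 0.9180.
Weighted sum of the unit vectors: (1.2855)·(-0.9642,0.0446,0.2615) + (0.9180)·(0.5677,-0.8003,-0.1929) = (-0.7183, -0.6773, 0.1591).
Converting back: φ = atan2(z, √(x²+y²)) = 9.16°, λ = atan2(y, x) = -136.68°.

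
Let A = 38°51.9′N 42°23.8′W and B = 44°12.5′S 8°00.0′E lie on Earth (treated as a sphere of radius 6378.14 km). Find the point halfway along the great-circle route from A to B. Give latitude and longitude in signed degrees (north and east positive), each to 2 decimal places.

Central angle δ = 1.6526 rad. Interpolating on the sphere with fraction f = 0.5:
P = [sin((1−f)δ)·A + sin(fδ)·B] / sin δ = 0.7379·A + 0.7379·B in Cartesian coordinates,
giving P = (0.9481, -0.3138, -0.0515), i.e. latitude -2.95°, longitude -18.31°.

-2.95°, -18.31°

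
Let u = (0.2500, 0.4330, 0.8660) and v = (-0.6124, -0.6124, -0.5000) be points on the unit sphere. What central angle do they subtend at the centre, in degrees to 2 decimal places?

u·v = -0.8513; |u| = 1.0000, |v| = 1.0000.
cos θ = (u·v)/(|u||v|) = -0.8513, so θ = 148.35°.

148.35°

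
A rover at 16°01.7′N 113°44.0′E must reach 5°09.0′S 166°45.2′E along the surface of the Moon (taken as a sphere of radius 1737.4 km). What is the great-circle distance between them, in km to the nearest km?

With latitudes φ₁ = 16.028°, φ₂ = -5.150° and longitude difference Δλ = 53.020°:
cos c = sin φ₁ sin φ₂ + cos φ₁ cos φ₂ cos Δλ = (0.2761)(-0.0898) + (0.9611)(0.9960)(0.6015) = 0.55103,
so c = arccos(0.55103) = 0.98719 rad.
Distance = R·c = 1737.4 × 0.9872 ≈ 1715 km.

1715 km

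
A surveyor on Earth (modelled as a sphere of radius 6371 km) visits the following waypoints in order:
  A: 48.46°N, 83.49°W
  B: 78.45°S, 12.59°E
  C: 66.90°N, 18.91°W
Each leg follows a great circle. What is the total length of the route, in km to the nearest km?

31679 km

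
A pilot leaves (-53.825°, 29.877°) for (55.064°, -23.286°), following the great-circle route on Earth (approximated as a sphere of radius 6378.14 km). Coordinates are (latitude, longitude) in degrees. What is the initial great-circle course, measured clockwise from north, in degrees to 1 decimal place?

Δλ = -53.163° = -0.9279 rad.
y = sin Δλ · cos φ₂ = (-0.8003)(0.5727) = -0.4583
x = cos φ₁ sin φ₂ − sin φ₁ cos φ₂ cos Δλ = (0.5903)(0.8198) − (-0.8072)(0.5727)(0.5995) = 0.7610
θ = atan2(y, x) = -31.06°; adding 360° gives 328.9°.

328.9°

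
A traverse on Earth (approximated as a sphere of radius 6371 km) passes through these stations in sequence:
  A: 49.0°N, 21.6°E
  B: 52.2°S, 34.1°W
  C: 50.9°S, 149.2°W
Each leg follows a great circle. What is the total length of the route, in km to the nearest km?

Leg A→B: central angle 1.9495 rad, distance 12420.4 km.
Leg B→C: central angle 1.1049 rad, distance 7039.3 km.
Total: 12420.4 + 7039.3 ≈ 19460 km.

19460 km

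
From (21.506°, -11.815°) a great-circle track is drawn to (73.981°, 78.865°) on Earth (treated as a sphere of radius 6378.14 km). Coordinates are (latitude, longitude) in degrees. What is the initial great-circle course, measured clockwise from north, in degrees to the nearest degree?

17°

Δλ = 90.680° = 1.5827 rad.
y = sin Δλ · cos φ₂ = (0.9999)(0.2760) = 0.2759
x = cos φ₁ sin φ₂ − sin φ₁ cos φ₂ cos Δλ = (0.9304)(0.9612) − (0.3666)(0.2760)(-0.0119) = 0.8955
θ = atan2(y, x) = 17.13°, so the bearing is 17°.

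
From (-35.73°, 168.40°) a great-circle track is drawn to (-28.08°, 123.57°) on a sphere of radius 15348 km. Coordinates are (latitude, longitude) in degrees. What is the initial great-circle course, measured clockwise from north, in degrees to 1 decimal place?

268.5°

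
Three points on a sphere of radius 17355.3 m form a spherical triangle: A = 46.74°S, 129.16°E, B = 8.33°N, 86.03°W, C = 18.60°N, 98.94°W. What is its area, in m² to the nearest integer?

190112819 m²

Side lengths (central angles): a = 0.2828, b = 2.2997, c = 2.2912 rad; semiperimeter s = 2.4368.
By l'Huilier's theorem, tan(E/4) = √[tan(s/2) tan((s−a)/2) tan((s−b)/2) tan((s−c)/2)], giving spherical excess E = 0.6312 rad.
Area = E·R² = 0.6312 × (17355.3)² ≈ 190112819 m².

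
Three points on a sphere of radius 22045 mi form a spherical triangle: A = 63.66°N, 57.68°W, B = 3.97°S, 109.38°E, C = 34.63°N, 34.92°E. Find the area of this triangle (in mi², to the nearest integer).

474883737 mi²

Side lengths (central angles): a = 1.3892, b = 1.0556, c = 2.0868 rad; semiperimeter s = 2.2658.
By l'Huilier's theorem, tan(E/4) = √[tan(s/2) tan((s−a)/2) tan((s−b)/2) tan((s−c)/2)], giving spherical excess E = 0.9772 rad.
Area = E·R² = 0.9772 × (22045)² ≈ 474883737 mi².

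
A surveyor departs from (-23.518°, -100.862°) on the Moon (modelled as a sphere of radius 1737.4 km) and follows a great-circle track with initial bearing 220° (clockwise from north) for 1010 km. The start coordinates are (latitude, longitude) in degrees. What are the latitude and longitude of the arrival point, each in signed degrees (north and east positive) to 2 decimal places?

-45.99°, -131.39°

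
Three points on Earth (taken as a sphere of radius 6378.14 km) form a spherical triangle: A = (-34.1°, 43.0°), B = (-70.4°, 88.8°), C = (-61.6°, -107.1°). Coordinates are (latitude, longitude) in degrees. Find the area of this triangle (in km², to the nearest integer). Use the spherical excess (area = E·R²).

Side lengths (central angles): a = 0.8295, b = 1.4185, c = 0.7644 rad; semiperimeter s = 1.5062.
By l'Huilier's theorem, tan(E/4) = √[tan(s/2) tan((s−a)/2) tan((s−b)/2) tan((s−c)/2)], giving spherical excess E = 0.2996 rad.
Area = E·R² = 0.2996 × (6378.14)² ≈ 12186045 km².

12186045 km²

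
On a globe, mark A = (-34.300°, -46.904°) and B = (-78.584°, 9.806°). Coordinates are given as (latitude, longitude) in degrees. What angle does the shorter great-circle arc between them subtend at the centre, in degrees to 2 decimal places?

With latitudes φ₁ = -34.300°, φ₂ = -78.584° and longitude difference Δλ = 56.710°:
cos c = sin φ₁ sin φ₂ + cos φ₁ cos φ₂ cos Δλ = (-0.5635)(-0.9802) + (0.8261)(0.1979)(0.5489) = 0.64212,
so c = arccos(0.64212) = 0.87353 rad.
So the angular separation is 50.05°.

50.05°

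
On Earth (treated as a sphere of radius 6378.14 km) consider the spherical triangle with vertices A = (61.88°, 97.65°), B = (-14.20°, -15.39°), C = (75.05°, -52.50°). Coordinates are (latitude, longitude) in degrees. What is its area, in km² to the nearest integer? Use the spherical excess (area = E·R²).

32473750 km²

Side lengths (central angles): a = 1.6084, b = 0.7278, c = 1.9771 rad; semiperimeter s = 2.1566.
By l'Huilier's theorem, tan(E/4) = √[tan(s/2) tan((s−a)/2) tan((s−b)/2) tan((s−c)/2)], giving spherical excess E = 0.7983 rad.
Area = E·R² = 0.7983 × (6378.14)² ≈ 32473750 km².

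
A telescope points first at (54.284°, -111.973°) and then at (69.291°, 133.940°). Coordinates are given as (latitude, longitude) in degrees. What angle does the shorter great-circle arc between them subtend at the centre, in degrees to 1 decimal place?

47.5°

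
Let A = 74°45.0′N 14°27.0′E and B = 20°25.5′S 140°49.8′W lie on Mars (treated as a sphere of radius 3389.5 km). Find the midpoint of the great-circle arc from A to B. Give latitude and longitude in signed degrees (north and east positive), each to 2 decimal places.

Central angle δ = 2.1659 rad. Interpolating on the sphere with fraction f = 0.5:
P = [sin((1−f)δ)·A + sin(fδ)·B] / sin δ = 1.0667·A + 1.0667·B in Cartesian coordinates,
giving P = (-0.5033, -0.5614, 0.6569), i.e. latitude 41.06°, longitude -131.88°.

41.06°, -131.88°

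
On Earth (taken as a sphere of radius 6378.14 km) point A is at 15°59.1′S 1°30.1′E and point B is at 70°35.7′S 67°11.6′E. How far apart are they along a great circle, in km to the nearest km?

In radians: φ₁ = -0.2790, φ₂ = -1.2321, Δλ = 65.692° = 1.1465 rad.
Haversine: a = sin²(Δφ/2) + cos φ₁ cos φ₂ sin²(Δλ/2) = 0.2104 + (0.9613)(0.3322)(0.2942) = 0.30439.
Central angle c = 2·arcsin(√a) = 1.16884 rad.
Distance = R·c = 6378.14 × 1.1688 ≈ 7455 km.

7455 km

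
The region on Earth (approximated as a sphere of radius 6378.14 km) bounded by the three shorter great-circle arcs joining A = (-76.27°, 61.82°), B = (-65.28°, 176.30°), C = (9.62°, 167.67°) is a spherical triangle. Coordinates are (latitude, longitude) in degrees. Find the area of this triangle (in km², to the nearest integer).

12073441 km²

Side lengths (central angles): a = 1.3121, b = 1.7990, c = 0.5712 rad; semiperimeter s = 1.8411.
By l'Huilier's theorem, tan(E/4) = √[tan(s/2) tan((s−a)/2) tan((s−b)/2) tan((s−c)/2)], giving spherical excess E = 0.2968 rad.
Area = E·R² = 0.2968 × (6378.14)² ≈ 12073441 km².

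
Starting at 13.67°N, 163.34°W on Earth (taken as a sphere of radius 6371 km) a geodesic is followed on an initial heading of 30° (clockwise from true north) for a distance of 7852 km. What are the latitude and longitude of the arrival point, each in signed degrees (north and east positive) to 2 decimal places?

Angular distance δ = d/R = 7852/6371 = 1.23246 rad; initial bearing θ = 0.5236 rad.
sin φ₂ = sin φ₁ cos δ + cos φ₁ sin δ cos θ = (0.2363)(0.3319) + (0.9717)(0.9433)(0.8660) = 0.8722, so φ₂ = 60.72°.
Δλ = atan2(sin θ sin δ cos φ₁, cos δ − sin φ₁ sin φ₂) = atan2(0.4583, 0.1258) = 74.652°.
λ₂ = -163.340° + 74.652° = -88.69°.

60.72°, -88.69°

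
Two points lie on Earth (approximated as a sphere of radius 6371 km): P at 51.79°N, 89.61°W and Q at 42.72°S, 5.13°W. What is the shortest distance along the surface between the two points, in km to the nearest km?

13265 km

With latitudes φ₁ = 51.790°, φ₂ = -42.720° and longitude difference Δλ = 84.480°:
cos c = sin φ₁ sin φ₂ + cos φ₁ cos φ₂ cos Δλ = (0.7857)(-0.6784) + (0.6185)(0.7347)(0.0962) = -0.48935,
so c = arccos(-0.48935) = 2.08214 rad.
Distance = R·c = 6371 × 2.0821 ≈ 13265 km.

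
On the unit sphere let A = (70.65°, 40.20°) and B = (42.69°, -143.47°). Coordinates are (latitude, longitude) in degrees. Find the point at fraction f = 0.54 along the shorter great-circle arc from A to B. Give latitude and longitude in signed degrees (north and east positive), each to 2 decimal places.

73.32°, -145.82°

Central angle δ = 1.1629 rad. Interpolating on the sphere with fraction f = 0.54:
P = [sin((1−f)δ)·A + sin(fδ)·B] / sin δ = 0.5553·A + 0.6400·B in Cartesian coordinates,
giving P = (-0.2375, -0.1612, 0.9579), i.e. latitude 73.32°, longitude -145.82°.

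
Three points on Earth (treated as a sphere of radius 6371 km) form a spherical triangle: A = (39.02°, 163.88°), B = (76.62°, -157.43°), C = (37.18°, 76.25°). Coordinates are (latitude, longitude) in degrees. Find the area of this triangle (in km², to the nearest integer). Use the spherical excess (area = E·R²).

17456200 km²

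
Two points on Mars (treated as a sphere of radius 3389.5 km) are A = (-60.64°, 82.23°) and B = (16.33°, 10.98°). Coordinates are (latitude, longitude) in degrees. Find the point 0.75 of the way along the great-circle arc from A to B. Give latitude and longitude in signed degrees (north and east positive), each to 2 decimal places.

-4.94°, 21.89°

Central angle δ = 1.6647 rad. Interpolating on the sphere with fraction f = 0.75:
P = [sin((1−f)δ)·A + sin(fδ)·B] / sin δ = 0.4061·A + 0.9527·B in Cartesian coordinates,
giving P = (0.9245, 0.3714, -0.0860), i.e. latitude -4.94°, longitude 21.89°.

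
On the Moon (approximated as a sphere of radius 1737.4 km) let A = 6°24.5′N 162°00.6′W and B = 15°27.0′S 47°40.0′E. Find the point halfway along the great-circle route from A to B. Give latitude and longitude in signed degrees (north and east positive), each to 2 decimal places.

-17.13°, 126.13°

The central angle between A and B is δ = 2.6099 rad.
With f = 0.5, the slerp weights are sin((1−f)δ)/sin δ = 1.9030 and sin(fδ)/sin δ = 1.9030.
Weighted sum of the unit vectors: (1.9030)·(-0.9452,-0.3069,0.1116) + (1.9030)·(0.6491,0.7125,-0.2664) = (-0.5634, 0.7719, -0.2946).
Converting back: φ = atan2(z, √(x²+y²)) = -17.13°, λ = atan2(y, x) = 126.13°.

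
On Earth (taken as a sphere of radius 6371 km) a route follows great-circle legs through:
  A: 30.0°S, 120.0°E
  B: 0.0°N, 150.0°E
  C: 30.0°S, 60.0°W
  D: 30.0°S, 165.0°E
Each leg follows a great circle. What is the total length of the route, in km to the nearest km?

Leg A→B: central angle 0.7227 rad, distance 4604.5 km.
Leg B→C: central angle 2.4189 rad, distance 15410.5 km.
Leg C→D: central angle 1.8549 rad, distance 11817.8 km.
Total: 4604.5 + 15410.5 + 11817.8 ≈ 31833 km.

31833 km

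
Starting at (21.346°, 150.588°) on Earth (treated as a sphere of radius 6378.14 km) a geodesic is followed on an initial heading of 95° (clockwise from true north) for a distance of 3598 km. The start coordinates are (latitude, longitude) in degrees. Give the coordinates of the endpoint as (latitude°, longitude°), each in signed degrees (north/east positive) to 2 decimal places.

15.32°, -175.89°

Angular distance δ = d/R = 3598/6378.14 = 0.56411 rad; initial bearing θ = 1.6581 rad.
sin φ₂ = sin φ₁ cos δ + cos φ₁ sin δ cos θ = (0.3640)(0.8451) + (0.9314)(0.5347)(-0.0872) = 0.2642, so φ₂ = 15.32°.
Δλ = atan2(sin θ sin δ cos φ₁, cos δ − sin φ₁ sin φ₂) = atan2(0.4961, 0.7489) = 33.522°.
λ₂ = 150.588° + 33.522° = 184.11° → -175.89° after wrapping to (−180°, 180°].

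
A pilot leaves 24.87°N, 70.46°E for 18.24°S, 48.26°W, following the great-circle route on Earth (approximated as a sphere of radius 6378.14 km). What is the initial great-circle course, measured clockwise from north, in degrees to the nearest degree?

264°

Δλ = -118.720° = -2.0721 rad.
y = sin Δλ · cos φ₂ = (-0.8770)(0.9498) = -0.8329
x = cos φ₁ sin φ₂ − sin φ₁ cos φ₂ cos Δλ = (0.9073)(-0.3130) − (0.4206)(0.9498)(-0.4805) = -0.0920
θ = atan2(y, x) = -96.31°; adding 360° gives 264°.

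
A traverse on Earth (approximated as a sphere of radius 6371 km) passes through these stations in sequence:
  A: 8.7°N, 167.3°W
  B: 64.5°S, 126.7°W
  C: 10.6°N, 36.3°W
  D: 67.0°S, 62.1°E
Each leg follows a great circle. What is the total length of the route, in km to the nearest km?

Leg A→B: central angle 1.3831 rad, distance 8811.8 km.
Leg B→C: central angle 1.7406 rad, distance 11089.3 km.
Leg C→D: central angle 1.7982 rad, distance 11456.2 km.
Total: 8811.8 + 11089.3 + 11456.2 ≈ 31357 km.

31357 km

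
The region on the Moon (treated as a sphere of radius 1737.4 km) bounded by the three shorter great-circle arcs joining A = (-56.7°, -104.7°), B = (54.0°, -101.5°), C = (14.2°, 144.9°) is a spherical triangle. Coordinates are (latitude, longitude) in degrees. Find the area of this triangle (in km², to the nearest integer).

7905724 km²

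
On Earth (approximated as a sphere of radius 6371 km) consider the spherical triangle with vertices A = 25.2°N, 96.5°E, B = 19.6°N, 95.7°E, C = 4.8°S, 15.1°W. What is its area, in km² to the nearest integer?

5852081 km²

Side lengths (central angles): a = 1.9406, b = 1.9472, c = 0.0986 rad; semiperimeter s = 1.9932.
By l'Huilier's theorem, tan(E/4) = √[tan(s/2) tan((s−a)/2) tan((s−b)/2) tan((s−c)/2)], giving spherical excess E = 0.1442 rad.
Area = E·R² = 0.1442 × (6371)² ≈ 5852081 km².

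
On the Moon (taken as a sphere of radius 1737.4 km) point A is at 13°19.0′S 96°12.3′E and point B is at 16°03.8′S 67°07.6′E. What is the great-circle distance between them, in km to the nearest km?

856 km

In radians: φ₁ = -0.2324, φ₂ = -0.2804, Δλ = -29.078° = -0.5075 rad.
Haversine: a = sin²(Δφ/2) + cos φ₁ cos φ₂ sin²(Δλ/2) = 0.0006 + (0.9731)(0.9610)(0.0630) = 0.05951.
Central angle c = 2·arcsin(√a) = 0.49286 rad.
Distance = R·c = 1737.4 × 0.4929 ≈ 856 km.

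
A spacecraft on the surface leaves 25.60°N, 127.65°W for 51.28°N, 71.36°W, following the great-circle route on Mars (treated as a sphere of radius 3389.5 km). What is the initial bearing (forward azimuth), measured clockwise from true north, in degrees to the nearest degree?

Δλ = 56.290° = 0.9824 rad.
y = sin Δλ · cos φ₂ = (0.8319)(0.6255) = 0.5203
x = cos φ₁ sin φ₂ − sin φ₁ cos φ₂ cos Δλ = (0.9018)(0.7802) − (0.4321)(0.6255)(0.5550) = 0.5536
θ = atan2(y, x) = 43.23°, so the bearing is 43°.

43°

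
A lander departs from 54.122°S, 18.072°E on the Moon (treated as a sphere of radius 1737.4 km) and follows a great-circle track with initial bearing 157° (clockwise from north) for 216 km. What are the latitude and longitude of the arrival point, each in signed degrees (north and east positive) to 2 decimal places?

-60.56°, 23.73°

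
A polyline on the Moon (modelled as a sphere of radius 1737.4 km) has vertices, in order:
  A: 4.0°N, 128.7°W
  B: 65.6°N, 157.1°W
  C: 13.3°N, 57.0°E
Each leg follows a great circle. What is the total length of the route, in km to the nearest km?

4909 km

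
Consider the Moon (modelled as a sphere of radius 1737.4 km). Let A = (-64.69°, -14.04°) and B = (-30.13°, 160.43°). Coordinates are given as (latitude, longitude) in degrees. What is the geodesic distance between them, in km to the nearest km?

Let φ₁ = -1.1291 rad, φ₂ = -0.5259 rad, and Δλ = 3.0451 rad.
cos c = sin φ₁ sin φ₂ + cos φ₁ cos φ₂ cos Δλ = (-0.9040)(-0.5020) + (0.4275)(0.8649)(-0.9953) = 0.08575,
so c = arccos(0.08575) = 1.48494 rad.
Distance = R·c = 1737.4 × 1.4849 ≈ 2580 km.

2580 km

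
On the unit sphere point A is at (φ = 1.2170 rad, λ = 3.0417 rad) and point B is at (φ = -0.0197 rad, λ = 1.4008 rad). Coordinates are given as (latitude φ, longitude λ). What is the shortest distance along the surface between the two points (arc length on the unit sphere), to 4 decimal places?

In radians: φ₁ = 1.2170, φ₂ = -0.0197, Δλ = -94.017° = -1.6409 rad.
cos c = sin φ₁ sin φ₂ + cos φ₁ cos φ₂ cos Δλ = (0.9381)(-0.0197) + (0.3465)(0.9998)(-0.0700) = -0.04274,
so c = arccos(-0.04274) = 1.61355 rad.
On the unit sphere the arc length equals the central angle: 1.6136.

1.6136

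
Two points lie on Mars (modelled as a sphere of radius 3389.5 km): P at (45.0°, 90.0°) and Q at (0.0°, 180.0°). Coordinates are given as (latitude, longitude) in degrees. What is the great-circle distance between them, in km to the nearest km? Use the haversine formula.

5324 km

In radians: φ₁ = 0.7854, φ₂ = 0.0000, Δλ = 90.000° = 1.5708 rad.
Haversine: a = sin²(Δφ/2) + cos φ₁ cos φ₂ sin²(Δλ/2) = 0.1464 + (0.7071)(1.0000)(0.5000) = 0.50000.
Central angle c = 2·arcsin(√a) = 1.57080 rad.
Distance = R·c = 3389.5 × 1.5708 ≈ 5324 km.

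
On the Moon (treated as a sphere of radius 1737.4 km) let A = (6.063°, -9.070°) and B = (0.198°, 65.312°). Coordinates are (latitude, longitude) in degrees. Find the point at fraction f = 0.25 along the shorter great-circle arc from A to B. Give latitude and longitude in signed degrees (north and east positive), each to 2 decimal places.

5.27°, 9.62°

The central angle between A and B is δ = 1.2994 rad.
With f = 0.25, the slerp weights are sin((1−f)δ)/sin δ = 0.8589 and sin(fδ)/sin δ = 0.3313.
Weighted sum of the unit vectors: (0.8589)·(0.9820,-0.1568,0.1056) + (0.3313)·(0.4177,0.9086,0.0035) = (0.9818, 0.1664, 0.0919).
Converting back: φ = atan2(z, √(x²+y²)) = 5.27°, λ = atan2(y, x) = 9.62°.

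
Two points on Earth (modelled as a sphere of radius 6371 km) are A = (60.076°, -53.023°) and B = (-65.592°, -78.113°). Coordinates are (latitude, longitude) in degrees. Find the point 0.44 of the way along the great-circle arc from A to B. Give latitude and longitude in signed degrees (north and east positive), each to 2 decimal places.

The central angle between A and B is δ = 2.2175 rad.
With f = 0.44, the slerp weights are sin((1−f)δ)/sin δ = 1.1858 and sin(fδ)/sin δ = 1.0376.
Weighted sum of the unit vectors: (1.1858)·(0.3001,-0.3985,0.8667) + (1.0376)·(0.0851,-0.4044,-0.9106) = (0.4441, -0.8921, 0.0829).
Converting back: φ = atan2(z, √(x²+y²)) = 4.75°, λ = atan2(y, x) = -63.53°.

4.75°, -63.53°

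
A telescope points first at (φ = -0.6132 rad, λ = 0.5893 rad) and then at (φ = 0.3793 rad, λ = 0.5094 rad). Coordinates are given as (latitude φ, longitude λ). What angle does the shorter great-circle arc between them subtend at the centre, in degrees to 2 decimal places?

With latitudes φ₁ = -35.134°, φ₂ = 21.732° and longitude difference Δλ = -4.578°:
cos c = sin φ₁ sin φ₂ + cos φ₁ cos φ₂ cos Δλ = (-0.5755)(0.3703) + (0.8178)(0.9289)(0.9968) = 0.54417,
so c = arccos(0.54417) = 0.99539 rad.
So the angular separation is 57.03°.

57.03°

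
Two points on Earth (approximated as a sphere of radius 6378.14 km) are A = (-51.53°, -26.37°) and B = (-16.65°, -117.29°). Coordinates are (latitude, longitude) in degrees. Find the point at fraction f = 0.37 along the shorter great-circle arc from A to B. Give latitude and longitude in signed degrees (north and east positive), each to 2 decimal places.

Central angle δ = 1.3544 rad. Interpolating on the sphere with fraction f = 0.37:
P = [sin((1−f)δ)·A + sin(fδ)·B] / sin δ = 0.7714·A + 0.4919·B in Cartesian coordinates,
giving P = (0.2139, -0.6320, -0.7449), i.e. latitude -48.15°, longitude -71.30°.

-48.15°, -71.30°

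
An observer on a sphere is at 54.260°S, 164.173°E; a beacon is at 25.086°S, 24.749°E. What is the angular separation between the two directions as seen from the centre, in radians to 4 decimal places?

1.6285 rad

Let φ₁ = -0.9470 rad, φ₂ = -0.4378 rad, and Δλ = -2.4334 rad.
cos c = sin φ₁ sin φ₂ + cos φ₁ cos φ₂ cos Δλ = (-0.8117)(-0.4240) + (0.5841)(0.9057)(-0.7595) = -0.05767,
so c = arccos(-0.05767) = 1.62850 rad.
So the angular separation is 1.6285 rad.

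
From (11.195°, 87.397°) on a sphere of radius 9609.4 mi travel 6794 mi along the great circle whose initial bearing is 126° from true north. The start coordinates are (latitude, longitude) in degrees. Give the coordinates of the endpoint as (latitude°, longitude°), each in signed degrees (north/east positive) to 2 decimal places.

-13.12°, 120.05°

Angular distance δ = d/R = 6794/9609.4 = 0.70702 rad; initial bearing θ = 2.1991 rad.
sin φ₂ = sin φ₁ cos δ + cos φ₁ sin δ cos θ = (0.1941)(0.7603) + (0.9810)(0.6496)(-0.5878) = -0.2269, so φ₂ = -13.12°.
Δλ = atan2(sin θ sin δ cos φ₁, cos δ − sin φ₁ sin φ₂) = atan2(0.5155, 0.8044) = 32.656°.
λ₂ = 87.397° + 32.656° = 120.05°.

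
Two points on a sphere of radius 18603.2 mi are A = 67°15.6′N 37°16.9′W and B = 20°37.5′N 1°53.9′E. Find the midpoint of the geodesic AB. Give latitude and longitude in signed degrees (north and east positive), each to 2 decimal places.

45.34°, -9.28°

The central angle between A and B is δ = 0.9206 rad.
With f = 0.5, the slerp weights are sin((1−f)δ)/sin δ = 0.5581 and sin(fδ)/sin δ = 0.5581.
Weighted sum of the unit vectors: (0.5581)·(0.3076,-0.2341,0.9223) + (0.5581)·(0.9354,0.0310,0.3523) = (0.6937, -0.1134, 0.7113).
Converting back: φ = atan2(z, √(x²+y²)) = 45.34°, λ = atan2(y, x) = -9.28°.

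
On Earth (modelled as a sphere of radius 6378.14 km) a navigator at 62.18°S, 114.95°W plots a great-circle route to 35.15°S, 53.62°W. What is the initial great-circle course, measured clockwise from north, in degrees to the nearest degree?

84°

Δλ = 61.330° = 1.0704 rad.
y = sin Δλ · cos φ₂ = (0.8774)(0.8176) = 0.7174
x = cos φ₁ sin φ₂ − sin φ₁ cos φ₂ cos Δλ = (0.4667)(-0.5757) − (-0.8844)(0.8176)(0.4798) = 0.0783
θ = atan2(y, x) = 83.77°, so the bearing is 84°.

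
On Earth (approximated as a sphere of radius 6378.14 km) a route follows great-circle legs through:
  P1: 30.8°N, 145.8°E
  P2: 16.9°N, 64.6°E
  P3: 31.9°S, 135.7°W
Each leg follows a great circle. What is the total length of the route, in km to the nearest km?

Leg P1→P2: central angle 1.2926 rad, distance 8244.6 km.
Leg P2→P3: central angle 2.7275 rad, distance 17396.2 km.
Total: 8244.6 + 17396.2 ≈ 25641 km.

25641 km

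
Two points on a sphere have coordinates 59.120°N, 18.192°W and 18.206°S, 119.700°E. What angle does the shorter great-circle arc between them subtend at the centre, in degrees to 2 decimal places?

129.04°

In radians: φ₁ = 1.0318, φ₂ = -0.3178, Δλ = 137.892° = 2.4067 rad.
cos c = sin φ₁ sin φ₂ + cos φ₁ cos φ₂ cos Δλ = (0.8582)(-0.3124) + (0.5132)(0.9499)(-0.7419) = -0.62985,
so c = arccos(-0.62985) = 2.25215 rad.
So the angular separation is 129.04°.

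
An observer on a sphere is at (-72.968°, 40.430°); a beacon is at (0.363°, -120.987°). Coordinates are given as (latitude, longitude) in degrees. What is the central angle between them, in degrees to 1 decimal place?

106.5°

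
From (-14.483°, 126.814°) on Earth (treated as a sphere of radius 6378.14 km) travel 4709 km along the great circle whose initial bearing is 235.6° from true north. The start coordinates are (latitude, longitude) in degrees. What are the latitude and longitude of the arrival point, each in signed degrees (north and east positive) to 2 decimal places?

-33.58°, 85.01°

Angular distance δ = d/R = 4709/6378.14 = 0.73830 rad; initial bearing θ = 4.1120 rad.
sin φ₂ = sin φ₁ cos δ + cos φ₁ sin δ cos θ = (-0.2501)(0.7396) + (0.9682)(0.6730)(-0.5650) = -0.5531, so φ₂ = -33.58°.
Δλ = atan2(sin θ sin δ cos φ₁, cos δ − sin φ₁ sin φ₂) = atan2(-0.5377, 0.6013) = -41.804°.
λ₂ = 126.814° − 41.804° = 85.01°.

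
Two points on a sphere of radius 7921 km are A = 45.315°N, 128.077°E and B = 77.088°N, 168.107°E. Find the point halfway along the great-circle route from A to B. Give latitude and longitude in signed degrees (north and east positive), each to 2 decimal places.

62.27°, 137.41°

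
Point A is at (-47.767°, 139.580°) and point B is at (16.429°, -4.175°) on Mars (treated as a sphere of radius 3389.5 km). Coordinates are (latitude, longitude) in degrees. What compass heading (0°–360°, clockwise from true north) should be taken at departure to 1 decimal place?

236.0°

Δλ = -143.755° = -2.5090 rad.
y = sin Δλ · cos φ₂ = (-0.5912)(0.9592) = -0.5671
x = cos φ₁ sin φ₂ − sin φ₁ cos φ₂ cos Δλ = (0.6721)(0.2828) − (-0.7404)(0.9592)(-0.8065) = -0.3827
θ = atan2(y, x) = -124.01°; adding 360° gives 236.0°.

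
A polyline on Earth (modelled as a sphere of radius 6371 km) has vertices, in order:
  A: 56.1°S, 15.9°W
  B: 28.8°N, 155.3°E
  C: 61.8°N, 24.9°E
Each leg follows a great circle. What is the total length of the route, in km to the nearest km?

25909 km

Leg A→B: central angle 2.6527 rad, distance 16900.5 km.
Leg B→C: central angle 1.4140 rad, distance 9008.4 km.
Total: 16900.5 + 9008.4 ≈ 25909 km.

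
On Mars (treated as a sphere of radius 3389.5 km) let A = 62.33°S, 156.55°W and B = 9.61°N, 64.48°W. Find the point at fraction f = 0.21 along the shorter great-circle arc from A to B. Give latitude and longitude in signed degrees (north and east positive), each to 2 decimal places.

-55.06°, -118.10°

Central angle δ = 1.7359 rad. Interpolating on the sphere with fraction f = 0.21:
P = [sin((1−f)δ)·A + sin(fδ)·B] / sin δ = 0.9937·A + 0.3614·B in Cartesian coordinates,
giving P = (-0.2698, -0.5052, -0.8197), i.e. latitude -55.06°, longitude -118.10°.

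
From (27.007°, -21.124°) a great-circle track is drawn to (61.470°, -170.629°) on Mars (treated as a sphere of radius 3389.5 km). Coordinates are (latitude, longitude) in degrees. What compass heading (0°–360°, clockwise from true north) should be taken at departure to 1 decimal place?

346.0°

Δλ = -149.505° = -2.6094 rad.
y = sin Δλ · cos φ₂ = (-0.5075)(0.4776) = -0.2424
x = cos φ₁ sin φ₂ − sin φ₁ cos φ₂ cos Δλ = (0.8910)(0.8786) − (0.4541)(0.4776)(-0.8617) = 0.9696
θ = atan2(y, x) = -14.03°; adding 360° gives 346.0°.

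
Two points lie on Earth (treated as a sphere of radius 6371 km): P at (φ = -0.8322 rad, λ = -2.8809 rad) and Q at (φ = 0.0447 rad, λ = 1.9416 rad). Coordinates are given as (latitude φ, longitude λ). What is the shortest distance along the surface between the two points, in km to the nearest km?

9747 km

In radians: φ₁ = -0.8322, φ₂ = 0.0447, Δλ = -83.691° = -1.4607 rad.
cos c = sin φ₁ sin φ₂ + cos φ₁ cos φ₂ cos Δλ = (-0.7394)(0.0447) + (0.6733)(0.9990)(0.1099) = 0.04087,
so c = arccos(0.04087) = 1.52992 rad.
Distance = R·c = 6371 × 1.5299 ≈ 9747 km.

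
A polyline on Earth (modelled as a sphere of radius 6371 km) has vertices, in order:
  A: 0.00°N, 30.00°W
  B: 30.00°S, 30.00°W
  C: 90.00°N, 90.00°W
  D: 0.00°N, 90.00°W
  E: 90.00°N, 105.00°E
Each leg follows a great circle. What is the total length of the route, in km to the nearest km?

36694 km

Leg A→B: central angle 0.5236 rad, distance 3335.8 km.
Leg B→C: central angle 2.0944 rad, distance 13343.4 km.
Leg C→D: central angle 1.5708 rad, distance 10007.5 km.
Leg D→E: central angle 1.5708 rad, distance 10007.5 km.
Total: 3335.8 + 13343.4 + 10007.5 + 10007.5 ≈ 36694 km.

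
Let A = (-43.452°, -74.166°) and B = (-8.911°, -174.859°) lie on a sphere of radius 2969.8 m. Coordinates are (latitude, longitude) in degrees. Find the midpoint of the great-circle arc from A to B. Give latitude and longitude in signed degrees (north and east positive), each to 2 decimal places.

-37.15°, -134.96°

The central angle between A and B is δ = 1.5973 rad.
With f = 0.5, the slerp weights are sin((1−f)δ)/sin δ = 0.7167 and sin(fδ)/sin δ = 0.7167.
Weighted sum of the unit vectors: (0.7167)·(0.1981,-0.6984,-0.6877) + (0.7167)·(-0.9840,-0.0885,-0.1549) = (-0.5632, -0.5640, -0.6039).
Converting back: φ = atan2(z, √(x²+y²)) = -37.15°, λ = atan2(y, x) = -134.96°.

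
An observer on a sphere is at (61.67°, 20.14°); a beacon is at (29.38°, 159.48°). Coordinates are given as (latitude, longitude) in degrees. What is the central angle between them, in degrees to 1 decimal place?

83.2°

In radians: φ₁ = 1.0763, φ₂ = 0.5128, Δλ = 139.340° = 2.4319 rad.
Haversine: a = sin²(Δφ/2) + cos φ₁ cos φ₂ sin²(Δλ/2) = 0.0773 + (0.4745)(0.8714)(0.8793) = 0.44092.
Central angle c = 2·arcsin(√a) = 1.45237 rad.
So the angular separation is 83.2°.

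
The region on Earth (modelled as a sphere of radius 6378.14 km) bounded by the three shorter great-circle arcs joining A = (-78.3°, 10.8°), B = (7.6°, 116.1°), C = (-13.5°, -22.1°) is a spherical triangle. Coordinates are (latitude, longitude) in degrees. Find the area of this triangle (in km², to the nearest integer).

Side lengths (central angles): a = 2.4179, b = 1.1656, c = 1.7544 rad; semiperimeter s = 2.6690.
By l'Huilier's theorem, tan(E/4) = √[tan(s/2) tan((s−a)/2) tan((s−b)/2) tan((s−c)/2)], giving spherical excess E = 1.8255 rad.
Area = E·R² = 1.8255 × (6378.14)² ≈ 74262979 km².

74262979 km²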